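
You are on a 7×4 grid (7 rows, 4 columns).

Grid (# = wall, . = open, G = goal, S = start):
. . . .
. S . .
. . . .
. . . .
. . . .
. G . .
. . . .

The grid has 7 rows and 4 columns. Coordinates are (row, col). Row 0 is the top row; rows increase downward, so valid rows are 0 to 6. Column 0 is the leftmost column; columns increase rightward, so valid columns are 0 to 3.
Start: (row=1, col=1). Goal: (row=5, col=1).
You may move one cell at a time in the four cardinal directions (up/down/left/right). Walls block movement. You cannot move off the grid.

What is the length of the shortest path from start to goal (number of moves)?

Answer: Shortest path length: 4

Derivation:
BFS from (row=1, col=1) until reaching (row=5, col=1):
  Distance 0: (row=1, col=1)
  Distance 1: (row=0, col=1), (row=1, col=0), (row=1, col=2), (row=2, col=1)
  Distance 2: (row=0, col=0), (row=0, col=2), (row=1, col=3), (row=2, col=0), (row=2, col=2), (row=3, col=1)
  Distance 3: (row=0, col=3), (row=2, col=3), (row=3, col=0), (row=3, col=2), (row=4, col=1)
  Distance 4: (row=3, col=3), (row=4, col=0), (row=4, col=2), (row=5, col=1)  <- goal reached here
One shortest path (4 moves): (row=1, col=1) -> (row=2, col=1) -> (row=3, col=1) -> (row=4, col=1) -> (row=5, col=1)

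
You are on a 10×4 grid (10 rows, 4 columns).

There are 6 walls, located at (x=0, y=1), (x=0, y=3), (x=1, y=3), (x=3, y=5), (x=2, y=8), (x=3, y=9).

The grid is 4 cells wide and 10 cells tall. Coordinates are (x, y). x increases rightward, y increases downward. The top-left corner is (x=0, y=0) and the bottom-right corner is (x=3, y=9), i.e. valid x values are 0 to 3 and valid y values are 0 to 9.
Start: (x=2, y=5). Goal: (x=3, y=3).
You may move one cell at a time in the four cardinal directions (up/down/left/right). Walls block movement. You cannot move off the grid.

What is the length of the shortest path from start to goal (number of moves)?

BFS from (x=2, y=5) until reaching (x=3, y=3):
  Distance 0: (x=2, y=5)
  Distance 1: (x=2, y=4), (x=1, y=5), (x=2, y=6)
  Distance 2: (x=2, y=3), (x=1, y=4), (x=3, y=4), (x=0, y=5), (x=1, y=6), (x=3, y=6), (x=2, y=7)
  Distance 3: (x=2, y=2), (x=3, y=3), (x=0, y=4), (x=0, y=6), (x=1, y=7), (x=3, y=7)  <- goal reached here
One shortest path (3 moves): (x=2, y=5) -> (x=2, y=4) -> (x=3, y=4) -> (x=3, y=3)

Answer: Shortest path length: 3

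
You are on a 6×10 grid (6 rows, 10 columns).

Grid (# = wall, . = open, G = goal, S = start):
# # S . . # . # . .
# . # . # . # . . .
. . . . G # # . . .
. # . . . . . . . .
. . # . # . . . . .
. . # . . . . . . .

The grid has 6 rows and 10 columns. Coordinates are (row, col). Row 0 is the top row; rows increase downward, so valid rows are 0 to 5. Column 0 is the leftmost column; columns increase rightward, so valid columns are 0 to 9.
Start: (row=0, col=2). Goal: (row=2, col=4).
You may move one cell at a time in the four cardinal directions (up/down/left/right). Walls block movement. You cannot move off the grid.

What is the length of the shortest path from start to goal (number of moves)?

Answer: Shortest path length: 4

Derivation:
BFS from (row=0, col=2) until reaching (row=2, col=4):
  Distance 0: (row=0, col=2)
  Distance 1: (row=0, col=3)
  Distance 2: (row=0, col=4), (row=1, col=3)
  Distance 3: (row=2, col=3)
  Distance 4: (row=2, col=2), (row=2, col=4), (row=3, col=3)  <- goal reached here
One shortest path (4 moves): (row=0, col=2) -> (row=0, col=3) -> (row=1, col=3) -> (row=2, col=3) -> (row=2, col=4)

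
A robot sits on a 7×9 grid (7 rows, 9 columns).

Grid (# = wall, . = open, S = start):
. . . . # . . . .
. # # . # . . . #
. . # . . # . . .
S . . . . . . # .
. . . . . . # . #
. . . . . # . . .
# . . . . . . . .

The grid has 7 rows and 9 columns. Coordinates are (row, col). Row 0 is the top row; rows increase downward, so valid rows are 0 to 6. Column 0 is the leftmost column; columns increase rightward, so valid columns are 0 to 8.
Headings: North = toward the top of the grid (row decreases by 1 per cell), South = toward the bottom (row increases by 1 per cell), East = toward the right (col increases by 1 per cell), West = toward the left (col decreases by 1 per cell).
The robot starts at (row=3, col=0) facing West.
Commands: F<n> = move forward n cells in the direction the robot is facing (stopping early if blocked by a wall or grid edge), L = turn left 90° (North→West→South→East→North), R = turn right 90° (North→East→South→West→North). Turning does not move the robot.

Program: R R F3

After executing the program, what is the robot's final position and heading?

Start: (row=3, col=0), facing West
  R: turn right, now facing North
  R: turn right, now facing East
  F3: move forward 3, now at (row=3, col=3)
Final: (row=3, col=3), facing East

Answer: Final position: (row=3, col=3), facing East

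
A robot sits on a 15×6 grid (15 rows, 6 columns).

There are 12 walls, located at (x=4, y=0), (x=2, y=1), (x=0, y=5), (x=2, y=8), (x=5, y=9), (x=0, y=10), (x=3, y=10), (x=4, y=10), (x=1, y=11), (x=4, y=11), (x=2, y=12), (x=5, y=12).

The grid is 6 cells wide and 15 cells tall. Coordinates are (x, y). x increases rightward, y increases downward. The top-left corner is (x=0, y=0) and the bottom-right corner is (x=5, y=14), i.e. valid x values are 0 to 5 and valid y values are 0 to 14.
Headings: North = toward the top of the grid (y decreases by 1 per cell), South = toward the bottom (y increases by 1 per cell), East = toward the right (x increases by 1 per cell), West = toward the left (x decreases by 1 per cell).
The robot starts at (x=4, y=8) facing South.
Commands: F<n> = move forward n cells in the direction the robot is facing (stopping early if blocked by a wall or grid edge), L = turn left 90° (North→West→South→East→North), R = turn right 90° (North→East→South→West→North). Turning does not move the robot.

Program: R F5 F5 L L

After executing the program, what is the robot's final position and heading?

Start: (x=4, y=8), facing South
  R: turn right, now facing West
  F5: move forward 1/5 (blocked), now at (x=3, y=8)
  F5: move forward 0/5 (blocked), now at (x=3, y=8)
  L: turn left, now facing South
  L: turn left, now facing East
Final: (x=3, y=8), facing East

Answer: Final position: (x=3, y=8), facing East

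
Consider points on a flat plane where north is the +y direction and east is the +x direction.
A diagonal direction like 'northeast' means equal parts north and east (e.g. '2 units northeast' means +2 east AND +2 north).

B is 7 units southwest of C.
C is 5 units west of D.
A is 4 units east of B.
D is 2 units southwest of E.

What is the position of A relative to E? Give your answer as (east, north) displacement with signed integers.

Answer: A is at (east=-10, north=-9) relative to E.

Derivation:
Place E at the origin (east=0, north=0).
  D is 2 units southwest of E: delta (east=-2, north=-2); D at (east=-2, north=-2).
  C is 5 units west of D: delta (east=-5, north=+0); C at (east=-7, north=-2).
  B is 7 units southwest of C: delta (east=-7, north=-7); B at (east=-14, north=-9).
  A is 4 units east of B: delta (east=+4, north=+0); A at (east=-10, north=-9).
Therefore A relative to E: (east=-10, north=-9).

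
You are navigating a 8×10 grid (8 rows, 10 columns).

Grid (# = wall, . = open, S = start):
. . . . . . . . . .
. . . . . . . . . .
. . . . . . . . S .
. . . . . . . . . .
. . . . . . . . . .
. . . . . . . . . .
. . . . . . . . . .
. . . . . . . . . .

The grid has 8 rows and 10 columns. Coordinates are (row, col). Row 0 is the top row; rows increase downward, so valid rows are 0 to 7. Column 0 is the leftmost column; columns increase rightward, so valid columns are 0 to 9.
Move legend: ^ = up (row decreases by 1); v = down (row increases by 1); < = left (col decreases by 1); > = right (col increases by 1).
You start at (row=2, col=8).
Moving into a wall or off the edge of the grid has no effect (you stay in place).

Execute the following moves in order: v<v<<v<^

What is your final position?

Start: (row=2, col=8)
  v (down): (row=2, col=8) -> (row=3, col=8)
  < (left): (row=3, col=8) -> (row=3, col=7)
  v (down): (row=3, col=7) -> (row=4, col=7)
  < (left): (row=4, col=7) -> (row=4, col=6)
  < (left): (row=4, col=6) -> (row=4, col=5)
  v (down): (row=4, col=5) -> (row=5, col=5)
  < (left): (row=5, col=5) -> (row=5, col=4)
  ^ (up): (row=5, col=4) -> (row=4, col=4)
Final: (row=4, col=4)

Answer: Final position: (row=4, col=4)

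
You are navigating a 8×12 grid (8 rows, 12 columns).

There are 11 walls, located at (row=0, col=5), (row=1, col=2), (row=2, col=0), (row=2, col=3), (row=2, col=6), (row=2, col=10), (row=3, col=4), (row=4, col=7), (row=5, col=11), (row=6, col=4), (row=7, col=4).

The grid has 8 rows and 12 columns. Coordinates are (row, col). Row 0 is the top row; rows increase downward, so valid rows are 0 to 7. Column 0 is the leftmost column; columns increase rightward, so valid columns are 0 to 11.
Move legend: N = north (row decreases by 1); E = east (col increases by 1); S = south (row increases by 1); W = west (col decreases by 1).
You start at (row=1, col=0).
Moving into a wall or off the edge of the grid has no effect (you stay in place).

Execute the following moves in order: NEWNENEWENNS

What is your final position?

Start: (row=1, col=0)
  N (north): (row=1, col=0) -> (row=0, col=0)
  E (east): (row=0, col=0) -> (row=0, col=1)
  W (west): (row=0, col=1) -> (row=0, col=0)
  N (north): blocked, stay at (row=0, col=0)
  E (east): (row=0, col=0) -> (row=0, col=1)
  N (north): blocked, stay at (row=0, col=1)
  E (east): (row=0, col=1) -> (row=0, col=2)
  W (west): (row=0, col=2) -> (row=0, col=1)
  E (east): (row=0, col=1) -> (row=0, col=2)
  N (north): blocked, stay at (row=0, col=2)
  N (north): blocked, stay at (row=0, col=2)
  S (south): blocked, stay at (row=0, col=2)
Final: (row=0, col=2)

Answer: Final position: (row=0, col=2)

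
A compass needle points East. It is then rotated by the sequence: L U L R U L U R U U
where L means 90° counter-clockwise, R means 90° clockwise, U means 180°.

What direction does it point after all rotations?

Start: East
  L (left (90° counter-clockwise)) -> North
  U (U-turn (180°)) -> South
  L (left (90° counter-clockwise)) -> East
  R (right (90° clockwise)) -> South
  U (U-turn (180°)) -> North
  L (left (90° counter-clockwise)) -> West
  U (U-turn (180°)) -> East
  R (right (90° clockwise)) -> South
  U (U-turn (180°)) -> North
  U (U-turn (180°)) -> South
Final: South

Answer: Final heading: South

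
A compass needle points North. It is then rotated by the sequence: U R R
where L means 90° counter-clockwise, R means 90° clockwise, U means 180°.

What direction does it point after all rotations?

Start: North
  U (U-turn (180°)) -> South
  R (right (90° clockwise)) -> West
  R (right (90° clockwise)) -> North
Final: North

Answer: Final heading: North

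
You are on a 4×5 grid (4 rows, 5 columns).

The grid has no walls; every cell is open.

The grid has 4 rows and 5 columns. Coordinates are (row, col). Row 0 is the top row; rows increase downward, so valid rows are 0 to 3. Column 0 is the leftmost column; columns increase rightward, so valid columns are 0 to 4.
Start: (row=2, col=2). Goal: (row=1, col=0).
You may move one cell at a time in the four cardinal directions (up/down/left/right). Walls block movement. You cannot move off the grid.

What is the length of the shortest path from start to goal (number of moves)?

Answer: Shortest path length: 3

Derivation:
BFS from (row=2, col=2) until reaching (row=1, col=0):
  Distance 0: (row=2, col=2)
  Distance 1: (row=1, col=2), (row=2, col=1), (row=2, col=3), (row=3, col=2)
  Distance 2: (row=0, col=2), (row=1, col=1), (row=1, col=3), (row=2, col=0), (row=2, col=4), (row=3, col=1), (row=3, col=3)
  Distance 3: (row=0, col=1), (row=0, col=3), (row=1, col=0), (row=1, col=4), (row=3, col=0), (row=3, col=4)  <- goal reached here
One shortest path (3 moves): (row=2, col=2) -> (row=2, col=1) -> (row=2, col=0) -> (row=1, col=0)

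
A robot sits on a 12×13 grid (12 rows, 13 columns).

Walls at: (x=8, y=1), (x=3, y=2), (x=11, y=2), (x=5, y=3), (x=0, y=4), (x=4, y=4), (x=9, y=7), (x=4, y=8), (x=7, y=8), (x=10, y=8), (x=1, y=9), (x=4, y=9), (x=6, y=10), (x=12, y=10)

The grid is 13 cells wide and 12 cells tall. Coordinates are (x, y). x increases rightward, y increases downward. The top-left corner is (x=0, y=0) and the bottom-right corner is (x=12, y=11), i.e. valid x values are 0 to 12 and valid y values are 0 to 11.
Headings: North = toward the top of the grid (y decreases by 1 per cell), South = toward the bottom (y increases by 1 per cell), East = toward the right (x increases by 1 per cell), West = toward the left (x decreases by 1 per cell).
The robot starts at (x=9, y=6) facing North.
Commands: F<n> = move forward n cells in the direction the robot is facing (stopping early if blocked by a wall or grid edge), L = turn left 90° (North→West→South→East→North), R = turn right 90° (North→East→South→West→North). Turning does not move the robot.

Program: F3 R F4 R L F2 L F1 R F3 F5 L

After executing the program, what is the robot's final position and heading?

Answer: Final position: (x=12, y=2), facing North

Derivation:
Start: (x=9, y=6), facing North
  F3: move forward 3, now at (x=9, y=3)
  R: turn right, now facing East
  F4: move forward 3/4 (blocked), now at (x=12, y=3)
  R: turn right, now facing South
  L: turn left, now facing East
  F2: move forward 0/2 (blocked), now at (x=12, y=3)
  L: turn left, now facing North
  F1: move forward 1, now at (x=12, y=2)
  R: turn right, now facing East
  F3: move forward 0/3 (blocked), now at (x=12, y=2)
  F5: move forward 0/5 (blocked), now at (x=12, y=2)
  L: turn left, now facing North
Final: (x=12, y=2), facing North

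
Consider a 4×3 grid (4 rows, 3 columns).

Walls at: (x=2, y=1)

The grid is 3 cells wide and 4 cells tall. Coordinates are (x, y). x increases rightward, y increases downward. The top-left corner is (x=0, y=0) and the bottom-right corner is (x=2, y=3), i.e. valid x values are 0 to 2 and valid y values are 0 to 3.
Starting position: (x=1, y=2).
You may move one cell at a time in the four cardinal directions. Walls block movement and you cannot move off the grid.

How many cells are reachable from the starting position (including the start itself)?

BFS flood-fill from (x=1, y=2):
  Distance 0: (x=1, y=2)
  Distance 1: (x=1, y=1), (x=0, y=2), (x=2, y=2), (x=1, y=3)
  Distance 2: (x=1, y=0), (x=0, y=1), (x=0, y=3), (x=2, y=3)
  Distance 3: (x=0, y=0), (x=2, y=0)
Total reachable: 11 (grid has 11 open cells total)

Answer: Reachable cells: 11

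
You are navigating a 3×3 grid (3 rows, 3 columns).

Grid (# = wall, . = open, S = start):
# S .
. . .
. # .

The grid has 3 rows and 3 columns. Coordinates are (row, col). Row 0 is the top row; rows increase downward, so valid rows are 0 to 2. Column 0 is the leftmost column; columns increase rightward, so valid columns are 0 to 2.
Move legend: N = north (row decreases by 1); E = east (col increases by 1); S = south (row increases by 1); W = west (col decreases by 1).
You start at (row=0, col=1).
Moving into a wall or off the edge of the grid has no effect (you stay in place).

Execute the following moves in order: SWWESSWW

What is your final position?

Start: (row=0, col=1)
  S (south): (row=0, col=1) -> (row=1, col=1)
  W (west): (row=1, col=1) -> (row=1, col=0)
  W (west): blocked, stay at (row=1, col=0)
  E (east): (row=1, col=0) -> (row=1, col=1)
  S (south): blocked, stay at (row=1, col=1)
  S (south): blocked, stay at (row=1, col=1)
  W (west): (row=1, col=1) -> (row=1, col=0)
  W (west): blocked, stay at (row=1, col=0)
Final: (row=1, col=0)

Answer: Final position: (row=1, col=0)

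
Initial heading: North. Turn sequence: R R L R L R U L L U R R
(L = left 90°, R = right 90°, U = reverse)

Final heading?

Start: North
  R (right (90° clockwise)) -> East
  R (right (90° clockwise)) -> South
  L (left (90° counter-clockwise)) -> East
  R (right (90° clockwise)) -> South
  L (left (90° counter-clockwise)) -> East
  R (right (90° clockwise)) -> South
  U (U-turn (180°)) -> North
  L (left (90° counter-clockwise)) -> West
  L (left (90° counter-clockwise)) -> South
  U (U-turn (180°)) -> North
  R (right (90° clockwise)) -> East
  R (right (90° clockwise)) -> South
Final: South

Answer: Final heading: South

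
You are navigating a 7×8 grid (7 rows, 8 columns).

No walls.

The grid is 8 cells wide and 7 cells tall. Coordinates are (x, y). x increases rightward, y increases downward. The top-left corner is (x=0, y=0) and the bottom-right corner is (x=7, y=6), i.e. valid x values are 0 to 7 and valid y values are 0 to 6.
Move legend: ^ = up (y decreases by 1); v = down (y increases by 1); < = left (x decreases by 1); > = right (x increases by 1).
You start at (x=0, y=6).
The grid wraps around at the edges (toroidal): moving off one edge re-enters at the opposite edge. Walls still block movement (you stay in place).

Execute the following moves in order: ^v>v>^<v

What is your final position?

Answer: Final position: (x=1, y=0)

Derivation:
Start: (x=0, y=6)
  ^ (up): (x=0, y=6) -> (x=0, y=5)
  v (down): (x=0, y=5) -> (x=0, y=6)
  > (right): (x=0, y=6) -> (x=1, y=6)
  v (down): (x=1, y=6) -> (x=1, y=0)
  > (right): (x=1, y=0) -> (x=2, y=0)
  ^ (up): (x=2, y=0) -> (x=2, y=6)
  < (left): (x=2, y=6) -> (x=1, y=6)
  v (down): (x=1, y=6) -> (x=1, y=0)
Final: (x=1, y=0)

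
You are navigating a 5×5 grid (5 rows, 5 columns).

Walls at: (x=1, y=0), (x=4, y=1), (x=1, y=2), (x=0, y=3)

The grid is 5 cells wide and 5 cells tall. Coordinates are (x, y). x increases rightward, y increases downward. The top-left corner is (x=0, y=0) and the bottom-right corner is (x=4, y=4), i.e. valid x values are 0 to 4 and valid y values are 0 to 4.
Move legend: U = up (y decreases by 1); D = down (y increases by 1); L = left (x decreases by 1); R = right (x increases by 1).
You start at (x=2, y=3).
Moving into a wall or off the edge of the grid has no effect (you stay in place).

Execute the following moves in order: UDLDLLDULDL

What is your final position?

Start: (x=2, y=3)
  U (up): (x=2, y=3) -> (x=2, y=2)
  D (down): (x=2, y=2) -> (x=2, y=3)
  L (left): (x=2, y=3) -> (x=1, y=3)
  D (down): (x=1, y=3) -> (x=1, y=4)
  L (left): (x=1, y=4) -> (x=0, y=4)
  L (left): blocked, stay at (x=0, y=4)
  D (down): blocked, stay at (x=0, y=4)
  U (up): blocked, stay at (x=0, y=4)
  L (left): blocked, stay at (x=0, y=4)
  D (down): blocked, stay at (x=0, y=4)
  L (left): blocked, stay at (x=0, y=4)
Final: (x=0, y=4)

Answer: Final position: (x=0, y=4)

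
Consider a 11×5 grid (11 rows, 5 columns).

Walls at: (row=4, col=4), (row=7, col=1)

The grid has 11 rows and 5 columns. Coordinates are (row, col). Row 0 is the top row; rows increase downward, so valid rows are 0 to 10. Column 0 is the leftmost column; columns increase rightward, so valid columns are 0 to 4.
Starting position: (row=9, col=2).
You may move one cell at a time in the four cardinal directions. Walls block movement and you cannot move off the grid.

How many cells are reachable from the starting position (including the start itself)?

Answer: Reachable cells: 53

Derivation:
BFS flood-fill from (row=9, col=2):
  Distance 0: (row=9, col=2)
  Distance 1: (row=8, col=2), (row=9, col=1), (row=9, col=3), (row=10, col=2)
  Distance 2: (row=7, col=2), (row=8, col=1), (row=8, col=3), (row=9, col=0), (row=9, col=4), (row=10, col=1), (row=10, col=3)
  Distance 3: (row=6, col=2), (row=7, col=3), (row=8, col=0), (row=8, col=4), (row=10, col=0), (row=10, col=4)
  Distance 4: (row=5, col=2), (row=6, col=1), (row=6, col=3), (row=7, col=0), (row=7, col=4)
  Distance 5: (row=4, col=2), (row=5, col=1), (row=5, col=3), (row=6, col=0), (row=6, col=4)
  Distance 6: (row=3, col=2), (row=4, col=1), (row=4, col=3), (row=5, col=0), (row=5, col=4)
  Distance 7: (row=2, col=2), (row=3, col=1), (row=3, col=3), (row=4, col=0)
  Distance 8: (row=1, col=2), (row=2, col=1), (row=2, col=3), (row=3, col=0), (row=3, col=4)
  Distance 9: (row=0, col=2), (row=1, col=1), (row=1, col=3), (row=2, col=0), (row=2, col=4)
  Distance 10: (row=0, col=1), (row=0, col=3), (row=1, col=0), (row=1, col=4)
  Distance 11: (row=0, col=0), (row=0, col=4)
Total reachable: 53 (grid has 53 open cells total)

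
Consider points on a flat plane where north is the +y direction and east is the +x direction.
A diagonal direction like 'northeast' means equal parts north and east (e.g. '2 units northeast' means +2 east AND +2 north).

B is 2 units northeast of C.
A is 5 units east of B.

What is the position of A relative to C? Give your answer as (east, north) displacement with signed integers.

Place C at the origin (east=0, north=0).
  B is 2 units northeast of C: delta (east=+2, north=+2); B at (east=2, north=2).
  A is 5 units east of B: delta (east=+5, north=+0); A at (east=7, north=2).
Therefore A relative to C: (east=7, north=2).

Answer: A is at (east=7, north=2) relative to C.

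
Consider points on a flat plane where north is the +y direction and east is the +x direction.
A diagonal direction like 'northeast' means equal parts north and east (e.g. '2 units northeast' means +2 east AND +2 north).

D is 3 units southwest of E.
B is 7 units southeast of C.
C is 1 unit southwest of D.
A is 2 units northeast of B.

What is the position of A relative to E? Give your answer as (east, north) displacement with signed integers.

Place E at the origin (east=0, north=0).
  D is 3 units southwest of E: delta (east=-3, north=-3); D at (east=-3, north=-3).
  C is 1 unit southwest of D: delta (east=-1, north=-1); C at (east=-4, north=-4).
  B is 7 units southeast of C: delta (east=+7, north=-7); B at (east=3, north=-11).
  A is 2 units northeast of B: delta (east=+2, north=+2); A at (east=5, north=-9).
Therefore A relative to E: (east=5, north=-9).

Answer: A is at (east=5, north=-9) relative to E.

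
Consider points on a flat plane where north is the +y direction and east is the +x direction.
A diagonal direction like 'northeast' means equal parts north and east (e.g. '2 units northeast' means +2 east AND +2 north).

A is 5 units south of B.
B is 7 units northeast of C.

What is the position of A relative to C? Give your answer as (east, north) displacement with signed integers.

Place C at the origin (east=0, north=0).
  B is 7 units northeast of C: delta (east=+7, north=+7); B at (east=7, north=7).
  A is 5 units south of B: delta (east=+0, north=-5); A at (east=7, north=2).
Therefore A relative to C: (east=7, north=2).

Answer: A is at (east=7, north=2) relative to C.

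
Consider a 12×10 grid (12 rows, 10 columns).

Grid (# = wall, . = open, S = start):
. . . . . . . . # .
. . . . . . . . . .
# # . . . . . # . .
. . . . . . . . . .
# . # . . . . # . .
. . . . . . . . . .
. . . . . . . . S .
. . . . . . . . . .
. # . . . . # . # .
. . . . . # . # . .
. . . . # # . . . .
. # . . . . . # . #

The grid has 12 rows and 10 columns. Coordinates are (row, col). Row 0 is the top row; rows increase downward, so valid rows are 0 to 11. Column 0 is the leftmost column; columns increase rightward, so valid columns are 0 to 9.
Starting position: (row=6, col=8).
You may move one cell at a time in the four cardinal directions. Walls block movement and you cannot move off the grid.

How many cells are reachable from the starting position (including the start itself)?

Answer: Reachable cells: 103

Derivation:
BFS flood-fill from (row=6, col=8):
  Distance 0: (row=6, col=8)
  Distance 1: (row=5, col=8), (row=6, col=7), (row=6, col=9), (row=7, col=8)
  Distance 2: (row=4, col=8), (row=5, col=7), (row=5, col=9), (row=6, col=6), (row=7, col=7), (row=7, col=9)
  Distance 3: (row=3, col=8), (row=4, col=9), (row=5, col=6), (row=6, col=5), (row=7, col=6), (row=8, col=7), (row=8, col=9)
  Distance 4: (row=2, col=8), (row=3, col=7), (row=3, col=9), (row=4, col=6), (row=5, col=5), (row=6, col=4), (row=7, col=5), (row=9, col=9)
  Distance 5: (row=1, col=8), (row=2, col=9), (row=3, col=6), (row=4, col=5), (row=5, col=4), (row=6, col=3), (row=7, col=4), (row=8, col=5), (row=9, col=8), (row=10, col=9)
  Distance 6: (row=1, col=7), (row=1, col=9), (row=2, col=6), (row=3, col=5), (row=4, col=4), (row=5, col=3), (row=6, col=2), (row=7, col=3), (row=8, col=4), (row=10, col=8)
  Distance 7: (row=0, col=7), (row=0, col=9), (row=1, col=6), (row=2, col=5), (row=3, col=4), (row=4, col=3), (row=5, col=2), (row=6, col=1), (row=7, col=2), (row=8, col=3), (row=9, col=4), (row=10, col=7), (row=11, col=8)
  Distance 8: (row=0, col=6), (row=1, col=5), (row=2, col=4), (row=3, col=3), (row=5, col=1), (row=6, col=0), (row=7, col=1), (row=8, col=2), (row=9, col=3), (row=10, col=6)
  Distance 9: (row=0, col=5), (row=1, col=4), (row=2, col=3), (row=3, col=2), (row=4, col=1), (row=5, col=0), (row=7, col=0), (row=9, col=2), (row=9, col=6), (row=10, col=3), (row=11, col=6)
  Distance 10: (row=0, col=4), (row=1, col=3), (row=2, col=2), (row=3, col=1), (row=8, col=0), (row=9, col=1), (row=10, col=2), (row=11, col=3), (row=11, col=5)
  Distance 11: (row=0, col=3), (row=1, col=2), (row=3, col=0), (row=9, col=0), (row=10, col=1), (row=11, col=2), (row=11, col=4)
  Distance 12: (row=0, col=2), (row=1, col=1), (row=10, col=0)
  Distance 13: (row=0, col=1), (row=1, col=0), (row=11, col=0)
  Distance 14: (row=0, col=0)
Total reachable: 103 (grid has 103 open cells total)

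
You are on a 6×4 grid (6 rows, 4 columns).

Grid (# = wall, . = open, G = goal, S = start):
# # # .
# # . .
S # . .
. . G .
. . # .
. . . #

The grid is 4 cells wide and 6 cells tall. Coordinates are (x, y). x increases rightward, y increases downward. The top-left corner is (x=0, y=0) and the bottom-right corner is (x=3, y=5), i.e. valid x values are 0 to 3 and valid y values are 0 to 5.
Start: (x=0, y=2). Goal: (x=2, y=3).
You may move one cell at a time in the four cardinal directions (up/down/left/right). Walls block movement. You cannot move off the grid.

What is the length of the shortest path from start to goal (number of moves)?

BFS from (x=0, y=2) until reaching (x=2, y=3):
  Distance 0: (x=0, y=2)
  Distance 1: (x=0, y=3)
  Distance 2: (x=1, y=3), (x=0, y=4)
  Distance 3: (x=2, y=3), (x=1, y=4), (x=0, y=5)  <- goal reached here
One shortest path (3 moves): (x=0, y=2) -> (x=0, y=3) -> (x=1, y=3) -> (x=2, y=3)

Answer: Shortest path length: 3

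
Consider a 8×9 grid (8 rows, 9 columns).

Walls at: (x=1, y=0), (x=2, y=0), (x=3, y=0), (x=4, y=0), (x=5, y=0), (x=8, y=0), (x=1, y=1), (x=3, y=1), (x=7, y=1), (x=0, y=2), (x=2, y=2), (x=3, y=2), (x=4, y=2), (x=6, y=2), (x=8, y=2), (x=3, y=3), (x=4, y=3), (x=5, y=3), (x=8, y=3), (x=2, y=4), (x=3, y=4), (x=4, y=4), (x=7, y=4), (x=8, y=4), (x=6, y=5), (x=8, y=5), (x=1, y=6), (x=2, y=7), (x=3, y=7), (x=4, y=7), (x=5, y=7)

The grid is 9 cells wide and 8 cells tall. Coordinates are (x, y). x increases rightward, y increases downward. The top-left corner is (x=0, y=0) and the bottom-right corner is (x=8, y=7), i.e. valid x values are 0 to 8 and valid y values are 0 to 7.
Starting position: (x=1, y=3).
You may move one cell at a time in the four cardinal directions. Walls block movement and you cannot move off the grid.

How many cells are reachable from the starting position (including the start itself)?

Answer: Reachable cells: 31

Derivation:
BFS flood-fill from (x=1, y=3):
  Distance 0: (x=1, y=3)
  Distance 1: (x=1, y=2), (x=0, y=3), (x=2, y=3), (x=1, y=4)
  Distance 2: (x=0, y=4), (x=1, y=5)
  Distance 3: (x=0, y=5), (x=2, y=5)
  Distance 4: (x=3, y=5), (x=0, y=6), (x=2, y=6)
  Distance 5: (x=4, y=5), (x=3, y=6), (x=0, y=7)
  Distance 6: (x=5, y=5), (x=4, y=6), (x=1, y=7)
  Distance 7: (x=5, y=4), (x=5, y=6)
  Distance 8: (x=6, y=4), (x=6, y=6)
  Distance 9: (x=6, y=3), (x=7, y=6), (x=6, y=7)
  Distance 10: (x=7, y=3), (x=7, y=5), (x=8, y=6), (x=7, y=7)
  Distance 11: (x=7, y=2), (x=8, y=7)
Total reachable: 31 (grid has 41 open cells total)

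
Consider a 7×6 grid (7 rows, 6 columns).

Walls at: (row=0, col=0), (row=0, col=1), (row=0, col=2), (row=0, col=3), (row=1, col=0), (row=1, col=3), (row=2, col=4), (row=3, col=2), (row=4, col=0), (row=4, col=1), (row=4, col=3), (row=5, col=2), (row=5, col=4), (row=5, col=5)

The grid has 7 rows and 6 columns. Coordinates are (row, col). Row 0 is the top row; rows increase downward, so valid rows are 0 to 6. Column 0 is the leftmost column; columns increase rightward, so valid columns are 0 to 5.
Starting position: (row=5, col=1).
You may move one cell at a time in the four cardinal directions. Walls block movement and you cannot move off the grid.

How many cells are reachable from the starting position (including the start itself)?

BFS flood-fill from (row=5, col=1):
  Distance 0: (row=5, col=1)
  Distance 1: (row=5, col=0), (row=6, col=1)
  Distance 2: (row=6, col=0), (row=6, col=2)
  Distance 3: (row=6, col=3)
  Distance 4: (row=5, col=3), (row=6, col=4)
  Distance 5: (row=6, col=5)
Total reachable: 9 (grid has 28 open cells total)

Answer: Reachable cells: 9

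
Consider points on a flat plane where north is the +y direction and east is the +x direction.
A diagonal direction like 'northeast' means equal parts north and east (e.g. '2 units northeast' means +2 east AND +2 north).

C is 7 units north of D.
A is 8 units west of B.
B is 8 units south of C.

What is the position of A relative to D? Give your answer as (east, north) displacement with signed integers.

Place D at the origin (east=0, north=0).
  C is 7 units north of D: delta (east=+0, north=+7); C at (east=0, north=7).
  B is 8 units south of C: delta (east=+0, north=-8); B at (east=0, north=-1).
  A is 8 units west of B: delta (east=-8, north=+0); A at (east=-8, north=-1).
Therefore A relative to D: (east=-8, north=-1).

Answer: A is at (east=-8, north=-1) relative to D.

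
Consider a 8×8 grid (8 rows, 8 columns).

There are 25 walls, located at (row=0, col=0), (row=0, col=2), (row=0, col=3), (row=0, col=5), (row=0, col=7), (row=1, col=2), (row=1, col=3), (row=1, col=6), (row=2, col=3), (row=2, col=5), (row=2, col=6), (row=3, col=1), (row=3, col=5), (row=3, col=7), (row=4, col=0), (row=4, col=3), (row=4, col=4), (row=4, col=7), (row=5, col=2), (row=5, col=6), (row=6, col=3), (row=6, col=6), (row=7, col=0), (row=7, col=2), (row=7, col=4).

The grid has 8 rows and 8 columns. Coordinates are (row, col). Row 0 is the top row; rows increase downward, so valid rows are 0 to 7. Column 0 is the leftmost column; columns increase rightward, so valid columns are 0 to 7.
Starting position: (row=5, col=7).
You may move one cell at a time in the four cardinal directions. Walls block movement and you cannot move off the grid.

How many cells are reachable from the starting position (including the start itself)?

Answer: Reachable cells: 13

Derivation:
BFS flood-fill from (row=5, col=7):
  Distance 0: (row=5, col=7)
  Distance 1: (row=6, col=7)
  Distance 2: (row=7, col=7)
  Distance 3: (row=7, col=6)
  Distance 4: (row=7, col=5)
  Distance 5: (row=6, col=5)
  Distance 6: (row=5, col=5), (row=6, col=4)
  Distance 7: (row=4, col=5), (row=5, col=4)
  Distance 8: (row=4, col=6), (row=5, col=3)
  Distance 9: (row=3, col=6)
Total reachable: 13 (grid has 39 open cells total)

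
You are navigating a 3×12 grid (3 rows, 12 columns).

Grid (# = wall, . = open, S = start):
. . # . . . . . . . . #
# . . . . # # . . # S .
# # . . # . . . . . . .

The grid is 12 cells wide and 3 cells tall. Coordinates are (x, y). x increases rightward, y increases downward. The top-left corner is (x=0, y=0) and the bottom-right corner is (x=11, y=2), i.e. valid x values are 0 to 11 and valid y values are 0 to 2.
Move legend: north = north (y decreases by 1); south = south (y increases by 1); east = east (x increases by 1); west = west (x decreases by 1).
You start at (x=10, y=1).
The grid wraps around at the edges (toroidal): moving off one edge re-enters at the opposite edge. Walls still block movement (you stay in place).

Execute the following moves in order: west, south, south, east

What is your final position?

Answer: Final position: (x=10, y=0)

Derivation:
Start: (x=10, y=1)
  west (west): blocked, stay at (x=10, y=1)
  south (south): (x=10, y=1) -> (x=10, y=2)
  south (south): (x=10, y=2) -> (x=10, y=0)
  east (east): blocked, stay at (x=10, y=0)
Final: (x=10, y=0)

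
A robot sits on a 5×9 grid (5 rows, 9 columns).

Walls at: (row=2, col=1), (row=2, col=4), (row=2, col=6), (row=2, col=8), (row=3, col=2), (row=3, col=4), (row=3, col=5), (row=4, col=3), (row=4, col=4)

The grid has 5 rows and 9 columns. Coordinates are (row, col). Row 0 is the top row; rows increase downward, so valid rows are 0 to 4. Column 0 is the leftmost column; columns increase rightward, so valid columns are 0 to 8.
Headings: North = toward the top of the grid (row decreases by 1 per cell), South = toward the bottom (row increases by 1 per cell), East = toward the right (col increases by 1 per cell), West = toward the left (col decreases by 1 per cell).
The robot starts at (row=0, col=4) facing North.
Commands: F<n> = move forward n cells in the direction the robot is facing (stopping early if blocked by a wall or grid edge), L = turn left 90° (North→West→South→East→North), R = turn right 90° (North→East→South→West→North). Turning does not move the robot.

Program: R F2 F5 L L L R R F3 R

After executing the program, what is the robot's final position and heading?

Answer: Final position: (row=0, col=8), facing East

Derivation:
Start: (row=0, col=4), facing North
  R: turn right, now facing East
  F2: move forward 2, now at (row=0, col=6)
  F5: move forward 2/5 (blocked), now at (row=0, col=8)
  L: turn left, now facing North
  L: turn left, now facing West
  L: turn left, now facing South
  R: turn right, now facing West
  R: turn right, now facing North
  F3: move forward 0/3 (blocked), now at (row=0, col=8)
  R: turn right, now facing East
Final: (row=0, col=8), facing East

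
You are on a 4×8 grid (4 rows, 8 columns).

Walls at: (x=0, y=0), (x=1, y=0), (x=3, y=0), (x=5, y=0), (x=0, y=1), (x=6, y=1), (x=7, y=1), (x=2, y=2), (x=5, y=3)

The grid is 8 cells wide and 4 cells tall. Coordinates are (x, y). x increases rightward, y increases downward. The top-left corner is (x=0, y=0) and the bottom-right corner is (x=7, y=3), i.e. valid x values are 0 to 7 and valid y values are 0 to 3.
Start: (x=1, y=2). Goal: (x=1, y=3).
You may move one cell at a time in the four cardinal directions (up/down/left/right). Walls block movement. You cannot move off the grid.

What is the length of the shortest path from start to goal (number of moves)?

BFS from (x=1, y=2) until reaching (x=1, y=3):
  Distance 0: (x=1, y=2)
  Distance 1: (x=1, y=1), (x=0, y=2), (x=1, y=3)  <- goal reached here
One shortest path (1 moves): (x=1, y=2) -> (x=1, y=3)

Answer: Shortest path length: 1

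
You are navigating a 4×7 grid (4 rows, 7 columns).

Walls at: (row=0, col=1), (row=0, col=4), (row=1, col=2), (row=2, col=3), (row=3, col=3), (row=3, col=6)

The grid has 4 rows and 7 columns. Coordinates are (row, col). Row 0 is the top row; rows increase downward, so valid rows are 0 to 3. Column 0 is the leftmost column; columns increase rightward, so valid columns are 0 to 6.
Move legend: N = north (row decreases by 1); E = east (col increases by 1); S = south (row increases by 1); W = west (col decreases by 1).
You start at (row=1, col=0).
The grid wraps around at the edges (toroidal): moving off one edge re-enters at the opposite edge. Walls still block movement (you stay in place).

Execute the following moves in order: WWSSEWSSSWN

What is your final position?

Answer: Final position: (row=2, col=4)

Derivation:
Start: (row=1, col=0)
  W (west): (row=1, col=0) -> (row=1, col=6)
  W (west): (row=1, col=6) -> (row=1, col=5)
  S (south): (row=1, col=5) -> (row=2, col=5)
  S (south): (row=2, col=5) -> (row=3, col=5)
  E (east): blocked, stay at (row=3, col=5)
  W (west): (row=3, col=5) -> (row=3, col=4)
  [×3]S (south): blocked, stay at (row=3, col=4)
  W (west): blocked, stay at (row=3, col=4)
  N (north): (row=3, col=4) -> (row=2, col=4)
Final: (row=2, col=4)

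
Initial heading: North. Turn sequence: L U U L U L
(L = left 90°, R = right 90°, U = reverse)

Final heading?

Start: North
  L (left (90° counter-clockwise)) -> West
  U (U-turn (180°)) -> East
  U (U-turn (180°)) -> West
  L (left (90° counter-clockwise)) -> South
  U (U-turn (180°)) -> North
  L (left (90° counter-clockwise)) -> West
Final: West

Answer: Final heading: West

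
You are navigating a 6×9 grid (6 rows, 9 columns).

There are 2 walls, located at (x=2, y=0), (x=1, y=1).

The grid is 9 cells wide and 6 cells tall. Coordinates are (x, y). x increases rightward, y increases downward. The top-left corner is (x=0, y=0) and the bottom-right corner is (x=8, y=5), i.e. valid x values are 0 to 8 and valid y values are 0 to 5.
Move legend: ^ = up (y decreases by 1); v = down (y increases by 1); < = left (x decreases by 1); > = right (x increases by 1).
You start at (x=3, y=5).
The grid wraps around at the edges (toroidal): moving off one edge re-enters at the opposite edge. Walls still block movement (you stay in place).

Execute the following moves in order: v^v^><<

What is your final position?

Answer: Final position: (x=2, y=5)

Derivation:
Start: (x=3, y=5)
  v (down): (x=3, y=5) -> (x=3, y=0)
  ^ (up): (x=3, y=0) -> (x=3, y=5)
  v (down): (x=3, y=5) -> (x=3, y=0)
  ^ (up): (x=3, y=0) -> (x=3, y=5)
  > (right): (x=3, y=5) -> (x=4, y=5)
  < (left): (x=4, y=5) -> (x=3, y=5)
  < (left): (x=3, y=5) -> (x=2, y=5)
Final: (x=2, y=5)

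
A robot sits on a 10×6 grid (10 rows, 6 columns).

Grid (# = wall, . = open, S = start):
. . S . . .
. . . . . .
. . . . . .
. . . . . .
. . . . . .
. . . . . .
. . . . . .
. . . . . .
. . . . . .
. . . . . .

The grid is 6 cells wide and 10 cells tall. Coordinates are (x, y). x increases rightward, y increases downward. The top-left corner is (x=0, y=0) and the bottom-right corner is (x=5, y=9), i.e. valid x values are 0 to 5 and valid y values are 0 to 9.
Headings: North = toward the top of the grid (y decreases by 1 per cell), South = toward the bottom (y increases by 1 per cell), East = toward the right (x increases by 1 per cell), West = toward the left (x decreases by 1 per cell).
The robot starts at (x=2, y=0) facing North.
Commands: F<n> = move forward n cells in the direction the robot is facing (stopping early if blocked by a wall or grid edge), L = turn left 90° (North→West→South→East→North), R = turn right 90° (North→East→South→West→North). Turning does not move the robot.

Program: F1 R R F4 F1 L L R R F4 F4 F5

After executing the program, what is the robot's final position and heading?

Start: (x=2, y=0), facing North
  F1: move forward 0/1 (blocked), now at (x=2, y=0)
  R: turn right, now facing East
  R: turn right, now facing South
  F4: move forward 4, now at (x=2, y=4)
  F1: move forward 1, now at (x=2, y=5)
  L: turn left, now facing East
  L: turn left, now facing North
  R: turn right, now facing East
  R: turn right, now facing South
  F4: move forward 4, now at (x=2, y=9)
  F4: move forward 0/4 (blocked), now at (x=2, y=9)
  F5: move forward 0/5 (blocked), now at (x=2, y=9)
Final: (x=2, y=9), facing South

Answer: Final position: (x=2, y=9), facing South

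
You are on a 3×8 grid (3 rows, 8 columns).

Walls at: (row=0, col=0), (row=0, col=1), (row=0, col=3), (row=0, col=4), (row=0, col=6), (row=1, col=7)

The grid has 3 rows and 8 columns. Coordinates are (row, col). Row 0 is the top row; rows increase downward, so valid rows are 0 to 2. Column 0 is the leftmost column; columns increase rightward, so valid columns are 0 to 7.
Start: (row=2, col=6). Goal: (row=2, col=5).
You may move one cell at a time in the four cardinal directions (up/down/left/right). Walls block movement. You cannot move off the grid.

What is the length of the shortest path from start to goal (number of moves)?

Answer: Shortest path length: 1

Derivation:
BFS from (row=2, col=6) until reaching (row=2, col=5):
  Distance 0: (row=2, col=6)
  Distance 1: (row=1, col=6), (row=2, col=5), (row=2, col=7)  <- goal reached here
One shortest path (1 moves): (row=2, col=6) -> (row=2, col=5)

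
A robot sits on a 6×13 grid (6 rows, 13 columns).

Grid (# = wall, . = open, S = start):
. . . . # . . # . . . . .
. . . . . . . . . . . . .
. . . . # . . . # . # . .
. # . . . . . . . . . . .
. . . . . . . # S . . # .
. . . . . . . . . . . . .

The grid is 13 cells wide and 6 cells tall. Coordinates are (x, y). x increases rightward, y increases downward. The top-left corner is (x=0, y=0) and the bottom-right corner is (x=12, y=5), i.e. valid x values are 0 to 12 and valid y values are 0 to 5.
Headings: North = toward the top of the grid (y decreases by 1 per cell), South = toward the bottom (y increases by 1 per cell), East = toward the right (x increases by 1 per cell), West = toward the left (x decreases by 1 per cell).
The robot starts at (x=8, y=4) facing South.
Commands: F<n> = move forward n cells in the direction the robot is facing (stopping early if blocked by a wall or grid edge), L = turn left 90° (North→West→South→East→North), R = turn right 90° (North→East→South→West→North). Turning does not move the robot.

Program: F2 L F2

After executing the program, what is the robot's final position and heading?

Start: (x=8, y=4), facing South
  F2: move forward 1/2 (blocked), now at (x=8, y=5)
  L: turn left, now facing East
  F2: move forward 2, now at (x=10, y=5)
Final: (x=10, y=5), facing East

Answer: Final position: (x=10, y=5), facing East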